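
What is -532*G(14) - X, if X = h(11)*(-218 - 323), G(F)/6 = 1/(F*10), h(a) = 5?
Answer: 13411/5 ≈ 2682.2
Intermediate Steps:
G(F) = 3/(5*F) (G(F) = 6*(1/(F*10)) = 6*((1/10)/F) = 6*(1/(10*F)) = 3/(5*F))
X = -2705 (X = 5*(-218 - 323) = 5*(-541) = -2705)
-532*G(14) - X = -1596/(5*14) - 1*(-2705) = -1596/(5*14) + 2705 = -532*3/70 + 2705 = -114/5 + 2705 = 13411/5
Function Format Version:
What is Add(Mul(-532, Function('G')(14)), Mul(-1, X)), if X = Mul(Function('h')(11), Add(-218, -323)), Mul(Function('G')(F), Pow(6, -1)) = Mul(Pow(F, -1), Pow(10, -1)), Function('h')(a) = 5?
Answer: Rational(13411, 5) ≈ 2682.2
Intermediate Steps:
Function('G')(F) = Mul(Rational(3, 5), Pow(F, -1)) (Function('G')(F) = Mul(6, Mul(Pow(F, -1), Pow(10, -1))) = Mul(6, Mul(Pow(F, -1), Rational(1, 10))) = Mul(6, Mul(Rational(1, 10), Pow(F, -1))) = Mul(Rational(3, 5), Pow(F, -1)))
X = -2705 (X = Mul(5, Add(-218, -323)) = Mul(5, -541) = -2705)
Add(Mul(-532, Function('G')(14)), Mul(-1, X)) = Add(Mul(-532, Mul(Rational(3, 5), Pow(14, -1))), Mul(-1, -2705)) = Add(Mul(-532, Mul(Rational(3, 5), Rational(1, 14))), 2705) = Add(Mul(-532, Rational(3, 70)), 2705) = Add(Rational(-114, 5), 2705) = Rational(13411, 5)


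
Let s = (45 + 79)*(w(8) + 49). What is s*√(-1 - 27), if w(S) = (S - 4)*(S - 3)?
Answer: 17112*I*√7 ≈ 45274.0*I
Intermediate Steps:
w(S) = (-4 + S)*(-3 + S)
s = 8556 (s = (45 + 79)*((12 + 8² - 7*8) + 49) = 124*((12 + 64 - 56) + 49) = 124*(20 + 49) = 124*69 = 8556)
s*√(-1 - 27) = 8556*√(-1 - 27) = 8556*√(-28) = 8556*(2*I*√7) = 17112*I*√7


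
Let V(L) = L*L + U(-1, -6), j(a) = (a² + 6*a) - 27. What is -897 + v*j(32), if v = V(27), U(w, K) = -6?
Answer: 858750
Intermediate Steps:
j(a) = -27 + a² + 6*a
V(L) = -6 + L² (V(L) = L*L - 6 = L² - 6 = -6 + L²)
v = 723 (v = -6 + 27² = -6 + 729 = 723)
-897 + v*j(32) = -897 + 723*(-27 + 32² + 6*32) = -897 + 723*(-27 + 1024 + 192) = -897 + 723*1189 = -897 + 859647 = 858750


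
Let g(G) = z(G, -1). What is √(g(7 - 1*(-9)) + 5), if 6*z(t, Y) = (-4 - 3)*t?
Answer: I*√123/3 ≈ 3.6968*I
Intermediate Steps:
z(t, Y) = -7*t/6 (z(t, Y) = ((-4 - 3)*t)/6 = (-7*t)/6 = -7*t/6)
g(G) = -7*G/6
√(g(7 - 1*(-9)) + 5) = √(-7*(7 - 1*(-9))/6 + 5) = √(-7*(7 + 9)/6 + 5) = √(-7/6*16 + 5) = √(-56/3 + 5) = √(-41/3) = I*√123/3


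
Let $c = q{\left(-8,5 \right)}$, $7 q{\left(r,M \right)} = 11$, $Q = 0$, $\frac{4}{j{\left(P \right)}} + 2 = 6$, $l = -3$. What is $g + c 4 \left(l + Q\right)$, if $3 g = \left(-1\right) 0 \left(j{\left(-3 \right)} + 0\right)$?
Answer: $- \frac{132}{7} \approx -18.857$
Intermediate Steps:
$j{\left(P \right)} = 1$ ($j{\left(P \right)} = \frac{4}{-2 + 6} = \frac{4}{4} = 4 \cdot \frac{1}{4} = 1$)
$q{\left(r,M \right)} = \frac{11}{7}$ ($q{\left(r,M \right)} = \frac{1}{7} \cdot 11 = \frac{11}{7}$)
$c = \frac{11}{7} \approx 1.5714$
$g = 0$ ($g = \frac{\left(-1\right) 0 \left(1 + 0\right)}{3} = \frac{0 \cdot 1}{3} = \frac{1}{3} \cdot 0 = 0$)
$g + c 4 \left(l + Q\right) = 0 + \frac{11 \cdot 4 \left(-3 + 0\right)}{7} = 0 + \frac{11 \cdot 4 \left(-3\right)}{7} = 0 + \frac{11}{7} \left(-12\right) = 0 - \frac{132}{7} = - \frac{132}{7}$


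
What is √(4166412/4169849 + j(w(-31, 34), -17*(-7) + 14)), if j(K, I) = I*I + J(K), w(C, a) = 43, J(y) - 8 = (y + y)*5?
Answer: √315203135966045515/4169849 ≈ 134.64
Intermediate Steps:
J(y) = 8 + 10*y (J(y) = 8 + (y + y)*5 = 8 + (2*y)*5 = 8 + 10*y)
j(K, I) = 8 + I² + 10*K (j(K, I) = I*I + (8 + 10*K) = I² + (8 + 10*K) = 8 + I² + 10*K)
√(4166412/4169849 + j(w(-31, 34), -17*(-7) + 14)) = √(4166412/4169849 + (8 + (-17*(-7) + 14)² + 10*43)) = √(4166412*(1/4169849) + (8 + (119 + 14)² + 430)) = √(4166412/4169849 + (8 + 133² + 430)) = √(4166412/4169849 + (8 + 17689 + 430)) = √(4166412/4169849 + 18127) = √(75591019235/4169849) = √315203135966045515/4169849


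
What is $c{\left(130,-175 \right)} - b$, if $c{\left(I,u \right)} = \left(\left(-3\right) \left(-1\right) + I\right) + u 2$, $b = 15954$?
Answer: $-16171$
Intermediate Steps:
$c{\left(I,u \right)} = 3 + I + 2 u$ ($c{\left(I,u \right)} = \left(3 + I\right) + 2 u = 3 + I + 2 u$)
$c{\left(130,-175 \right)} - b = \left(3 + 130 + 2 \left(-175\right)\right) - 15954 = \left(3 + 130 - 350\right) - 15954 = -217 - 15954 = -16171$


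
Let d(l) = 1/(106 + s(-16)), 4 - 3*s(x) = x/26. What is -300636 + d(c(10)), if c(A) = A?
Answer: -420289115/1398 ≈ -3.0064e+5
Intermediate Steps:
s(x) = 4/3 - x/78 (s(x) = 4/3 - x/(3*26) = 4/3 - x/78)
d(l) = 13/1398 (d(l) = 1/(106 + (4/3 - 1/78*(-16))) = 1/(106 + (4/3 + 8/39)) = 1/(106 + 20/13) = 1/(1398/13) = 13/1398)
-300636 + d(c(10)) = -300636 + 13/1398 = -420289115/1398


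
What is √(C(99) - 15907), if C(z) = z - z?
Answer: I*√15907 ≈ 126.12*I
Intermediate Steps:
C(z) = 0
√(C(99) - 15907) = √(0 - 15907) = √(-15907) = I*√15907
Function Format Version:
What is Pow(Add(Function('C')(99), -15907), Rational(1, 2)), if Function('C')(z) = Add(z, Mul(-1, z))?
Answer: Mul(I, Pow(15907, Rational(1, 2))) ≈ Mul(126.12, I)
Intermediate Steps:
Function('C')(z) = 0
Pow(Add(Function('C')(99), -15907), Rational(1, 2)) = Pow(Add(0, -15907), Rational(1, 2)) = Pow(-15907, Rational(1, 2)) = Mul(I, Pow(15907, Rational(1, 2)))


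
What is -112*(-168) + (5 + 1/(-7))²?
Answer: 923140/49 ≈ 18840.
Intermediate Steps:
-112*(-168) + (5 + 1/(-7))² = 18816 + (5 - ⅐)² = 18816 + (34/7)² = 18816 + 1156/49 = 923140/49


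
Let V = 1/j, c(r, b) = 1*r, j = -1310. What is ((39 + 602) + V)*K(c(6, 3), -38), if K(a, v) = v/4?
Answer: -15954471/2620 ≈ -6089.5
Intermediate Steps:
c(r, b) = r
K(a, v) = v/4 (K(a, v) = v*(1/4) = v/4)
V = -1/1310 (V = 1/(-1310) = -1/1310 ≈ -0.00076336)
((39 + 602) + V)*K(c(6, 3), -38) = ((39 + 602) - 1/1310)*((1/4)*(-38)) = (641 - 1/1310)*(-19/2) = (839709/1310)*(-19/2) = -15954471/2620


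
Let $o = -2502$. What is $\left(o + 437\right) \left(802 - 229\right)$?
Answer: $-1183245$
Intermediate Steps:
$\left(o + 437\right) \left(802 - 229\right) = \left(-2502 + 437\right) \left(802 - 229\right) = \left(-2065\right) 573 = -1183245$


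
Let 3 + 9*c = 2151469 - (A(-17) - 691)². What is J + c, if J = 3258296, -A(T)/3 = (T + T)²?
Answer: 4726283/3 ≈ 1.5754e+6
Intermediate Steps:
A(T) = -12*T² (A(T) = -3*(T + T)² = -3*4*T² = -12*T²)
c = -5048605/3 (c = -⅓ + (2151469 - (-12*(-17)² - 691)²)/9 = -⅓ + (2151469 - (-12*289 - 691)²)/9 = -⅓ + (2151469 - (-3468 - 691)²)/9 = -⅓ + (2151469 - 1*(-4159)²)/9 = -⅓ + (2151469 - 1*17297281)/9 = -⅓ + (2151469 - 17297281)/9 = -⅓ + (⅑)*(-15145812) = -⅓ - 1682868 = -5048605/3 ≈ -1.6829e+6)
J + c = 3258296 - 5048605/3 = 4726283/3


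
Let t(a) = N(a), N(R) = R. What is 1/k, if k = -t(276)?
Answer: -1/276 ≈ -0.0036232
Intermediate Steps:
t(a) = a
k = -276 (k = -1*276 = -276)
1/k = 1/(-276) = -1/276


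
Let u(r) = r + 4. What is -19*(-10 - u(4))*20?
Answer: 6840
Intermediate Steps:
u(r) = 4 + r
-19*(-10 - u(4))*20 = -19*(-10 - (4 + 4))*20 = -19*(-10 - 1*8)*20 = -19*(-10 - 8)*20 = -19*(-18)*20 = 342*20 = 6840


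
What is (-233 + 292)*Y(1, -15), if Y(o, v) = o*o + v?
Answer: -826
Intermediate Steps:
Y(o, v) = v + o² (Y(o, v) = o² + v = v + o²)
(-233 + 292)*Y(1, -15) = (-233 + 292)*(-15 + 1²) = 59*(-15 + 1) = 59*(-14) = -826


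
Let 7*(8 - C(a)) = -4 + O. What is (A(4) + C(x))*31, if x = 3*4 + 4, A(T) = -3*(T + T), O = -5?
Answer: -3193/7 ≈ -456.14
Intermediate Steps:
A(T) = -6*T
x = 16 (x = 12 + 4 = 16)
C(a) = 65/7 (C(a) = 8 - (-4 - 5)/7 = 8 - ⅐*(-9) = 8 + 9/7 = 65/7)
(A(4) + C(x))*31 = (-6*4 + 65/7)*31 = (-24 + 65/7)*31 = -103/7*31 = -3193/7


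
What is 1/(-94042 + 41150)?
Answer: -1/52892 ≈ -1.8906e-5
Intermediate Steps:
1/(-94042 + 41150) = 1/(-52892) = -1/52892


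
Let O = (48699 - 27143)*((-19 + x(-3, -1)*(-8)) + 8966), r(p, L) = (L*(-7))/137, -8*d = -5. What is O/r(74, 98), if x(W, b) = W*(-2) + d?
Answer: -13132755884/343 ≈ -3.8288e+7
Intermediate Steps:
d = 5/8 (d = -⅛*(-5) = 5/8 ≈ 0.62500)
x(W, b) = 5/8 - 2*W (x(W, b) = W*(-2) + 5/8 = -2*W + 5/8 = 5/8 - 2*W)
r(p, L) = -7*L/137 (r(p, L) = -7*L*(1/137) = -7*L/137)
O = 191719064 (O = (48699 - 27143)*((-19 + (5/8 - 2*(-3))*(-8)) + 8966) = 21556*((-19 + (5/8 + 6)*(-8)) + 8966) = 21556*((-19 + (53/8)*(-8)) + 8966) = 21556*((-19 - 53) + 8966) = 21556*(-72 + 8966) = 21556*8894 = 191719064)
O/r(74, 98) = 191719064/((-7/137*98)) = 191719064/(-686/137) = 191719064*(-137/686) = -13132755884/343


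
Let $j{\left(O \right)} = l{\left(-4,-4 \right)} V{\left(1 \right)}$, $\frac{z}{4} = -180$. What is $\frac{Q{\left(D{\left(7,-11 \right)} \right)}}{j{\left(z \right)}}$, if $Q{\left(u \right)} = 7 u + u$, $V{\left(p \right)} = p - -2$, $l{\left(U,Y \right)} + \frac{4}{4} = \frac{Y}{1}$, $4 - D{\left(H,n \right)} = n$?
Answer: $-8$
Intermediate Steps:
$D{\left(H,n \right)} = 4 - n$
$l{\left(U,Y \right)} = -1 + Y$ ($l{\left(U,Y \right)} = -1 + \frac{Y}{1} = -1 + Y 1 = -1 + Y$)
$V{\left(p \right)} = 2 + p$ ($V{\left(p \right)} = p + 2 = 2 + p$)
$z = -720$ ($z = 4 \left(-180\right) = -720$)
$Q{\left(u \right)} = 8 u$
$j{\left(O \right)} = -15$ ($j{\left(O \right)} = \left(-1 - 4\right) \left(2 + 1\right) = \left(-5\right) 3 = -15$)
$\frac{Q{\left(D{\left(7,-11 \right)} \right)}}{j{\left(z \right)}} = \frac{8 \left(4 - -11\right)}{-15} = 8 \left(4 + 11\right) \left(- \frac{1}{15}\right) = 8 \cdot 15 \left(- \frac{1}{15}\right) = 120 \left(- \frac{1}{15}\right) = -8$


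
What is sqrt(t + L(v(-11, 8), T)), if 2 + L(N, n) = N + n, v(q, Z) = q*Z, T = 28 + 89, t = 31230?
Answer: 3*sqrt(3473) ≈ 176.80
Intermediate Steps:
T = 117
v(q, Z) = Z*q
L(N, n) = -2 + N + n (L(N, n) = -2 + (N + n) = -2 + N + n)
sqrt(t + L(v(-11, 8), T)) = sqrt(31230 + (-2 + 8*(-11) + 117)) = sqrt(31230 + (-2 - 88 + 117)) = sqrt(31230 + 27) = sqrt(31257) = 3*sqrt(3473)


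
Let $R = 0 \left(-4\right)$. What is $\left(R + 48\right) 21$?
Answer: $1008$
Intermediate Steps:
$R = 0$
$\left(R + 48\right) 21 = \left(0 + 48\right) 21 = 48 \cdot 21 = 1008$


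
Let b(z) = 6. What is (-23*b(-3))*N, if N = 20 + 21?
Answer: -5658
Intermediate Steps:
N = 41
(-23*b(-3))*N = -23*6*41 = -138*41 = -5658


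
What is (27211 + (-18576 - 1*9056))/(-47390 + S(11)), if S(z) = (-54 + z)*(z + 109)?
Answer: 421/52550 ≈ 0.0080114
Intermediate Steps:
S(z) = (-54 + z)*(109 + z)
(27211 + (-18576 - 1*9056))/(-47390 + S(11)) = (27211 + (-18576 - 1*9056))/(-47390 + (-5886 + 11² + 55*11)) = (27211 + (-18576 - 9056))/(-47390 + (-5886 + 121 + 605)) = (27211 - 27632)/(-47390 - 5160) = -421/(-52550) = -421*(-1/52550) = 421/52550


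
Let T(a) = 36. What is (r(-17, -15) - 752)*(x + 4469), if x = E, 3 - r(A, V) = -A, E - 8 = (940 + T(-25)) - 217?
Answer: -4010776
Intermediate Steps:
E = 767 (E = 8 + ((940 + 36) - 217) = 8 + (976 - 217) = 8 + 759 = 767)
r(A, V) = 3 + A (r(A, V) = 3 - (-1)*A = 3 + A)
x = 767
(r(-17, -15) - 752)*(x + 4469) = ((3 - 17) - 752)*(767 + 4469) = (-14 - 752)*5236 = -766*5236 = -4010776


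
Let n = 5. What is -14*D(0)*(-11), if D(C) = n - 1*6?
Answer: -154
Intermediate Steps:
D(C) = -1 (D(C) = 5 - 1*6 = 5 - 6 = -1)
-14*D(0)*(-11) = -14*(-1)*(-11) = 14*(-11) = -154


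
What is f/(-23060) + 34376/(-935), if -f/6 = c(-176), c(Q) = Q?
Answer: -39684896/1078055 ≈ -36.812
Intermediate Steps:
f = 1056 (f = -6*(-176) = 1056)
f/(-23060) + 34376/(-935) = 1056/(-23060) + 34376/(-935) = 1056*(-1/23060) + 34376*(-1/935) = -264/5765 - 34376/935 = -39684896/1078055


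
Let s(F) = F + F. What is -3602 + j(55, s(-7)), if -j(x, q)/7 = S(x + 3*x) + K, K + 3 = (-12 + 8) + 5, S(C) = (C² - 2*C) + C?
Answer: -340848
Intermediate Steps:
s(F) = 2*F
S(C) = C² - C
K = -2 (K = -3 + ((-12 + 8) + 5) = -3 + (-4 + 5) = -3 + 1 = -2)
j(x, q) = 14 - 28*x*(-1 + 4*x) (j(x, q) = -7*((x + 3*x)*(-1 + (x + 3*x)) - 2) = -7*((4*x)*(-1 + 4*x) - 2) = -7*(4*x*(-1 + 4*x) - 2) = -7*(-2 + 4*x*(-1 + 4*x)) = 14 - 28*x*(-1 + 4*x))
-3602 + j(55, s(-7)) = -3602 + (14 - 112*55² + 28*55) = -3602 + (14 - 112*3025 + 1540) = -3602 + (14 - 338800 + 1540) = -3602 - 337246 = -340848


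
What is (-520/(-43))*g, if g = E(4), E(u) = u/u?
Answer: 520/43 ≈ 12.093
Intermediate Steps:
E(u) = 1
g = 1
(-520/(-43))*g = -520/(-43)*1 = -520*(-1)/43*1 = -40*(-13/43)*1 = (520/43)*1 = 520/43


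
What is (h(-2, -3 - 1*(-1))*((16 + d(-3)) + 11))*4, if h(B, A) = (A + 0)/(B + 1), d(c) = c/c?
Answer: 224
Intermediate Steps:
d(c) = 1
h(B, A) = A/(1 + B)
(h(-2, -3 - 1*(-1))*((16 + d(-3)) + 11))*4 = (((-3 - 1*(-1))/(1 - 2))*((16 + 1) + 11))*4 = (((-3 + 1)/(-1))*(17 + 11))*4 = (-2*(-1)*28)*4 = (2*28)*4 = 56*4 = 224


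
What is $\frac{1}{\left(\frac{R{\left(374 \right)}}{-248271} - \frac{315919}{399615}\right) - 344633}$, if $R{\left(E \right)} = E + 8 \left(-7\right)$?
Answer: $- \frac{33070938555}{11397362953893188} \approx -2.9016 \cdot 10^{-6}$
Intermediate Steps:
$R{\left(E \right)} = -56 + E$ ($R{\left(E \right)} = E - 56 = -56 + E$)
$\frac{1}{\left(\frac{R{\left(374 \right)}}{-248271} - \frac{315919}{399615}\right) - 344633} = \frac{1}{\left(\frac{-56 + 374}{-248271} - \frac{315919}{399615}\right) - 344633} = \frac{1}{\left(318 \left(- \frac{1}{248271}\right) - \frac{315919}{399615}\right) - 344633} = \frac{1}{\left(- \frac{106}{82757} - \frac{315919}{399615}\right) - 344633} = \frac{1}{- \frac{26186867873}{33070938555} - 344633} = \frac{1}{- \frac{11397362953893188}{33070938555}} = - \frac{33070938555}{11397362953893188}$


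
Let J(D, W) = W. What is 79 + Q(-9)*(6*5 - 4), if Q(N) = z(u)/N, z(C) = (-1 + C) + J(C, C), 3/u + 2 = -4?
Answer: 763/9 ≈ 84.778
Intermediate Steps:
u = -½ (u = 3/(-2 - 4) = 3/(-6) = 3*(-⅙) = -½ ≈ -0.50000)
z(C) = -1 + 2*C (z(C) = (-1 + C) + C = -1 + 2*C)
Q(N) = -2/N (Q(N) = (-1 + 2*(-½))/N = (-1 - 1)/N = -2/N)
79 + Q(-9)*(6*5 - 4) = 79 + (-2/(-9))*(6*5 - 4) = 79 + (-2*(-⅑))*(30 - 4) = 79 + (2/9)*26 = 79 + 52/9 = 763/9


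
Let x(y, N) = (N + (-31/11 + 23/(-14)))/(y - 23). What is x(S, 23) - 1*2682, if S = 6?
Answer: -7024331/2618 ≈ -2683.1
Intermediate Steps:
x(y, N) = (-687/154 + N)/(-23 + y) (x(y, N) = (N + (-31*1/11 + 23*(-1/14)))/(-23 + y) = (N + (-31/11 - 23/14))/(-23 + y) = (N - 687/154)/(-23 + y) = (-687/154 + N)/(-23 + y))
x(S, 23) - 1*2682 = (-687/154 + 23)/(-23 + 6) - 1*2682 = (2855/154)/(-17) - 2682 = -1/17*2855/154 - 2682 = -2855/2618 - 2682 = -7024331/2618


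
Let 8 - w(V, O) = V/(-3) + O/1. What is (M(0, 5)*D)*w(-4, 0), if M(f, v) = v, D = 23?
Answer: 2300/3 ≈ 766.67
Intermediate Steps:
w(V, O) = 8 - O + V/3 (w(V, O) = 8 - (V/(-3) + O/1) = 8 - (V*(-⅓) + O*1) = 8 - (-V/3 + O) = 8 - (O - V/3) = 8 + (-O + V/3) = 8 - O + V/3)
(M(0, 5)*D)*w(-4, 0) = (5*23)*(8 - 1*0 + (⅓)*(-4)) = 115*(8 + 0 - 4/3) = 115*(20/3) = 2300/3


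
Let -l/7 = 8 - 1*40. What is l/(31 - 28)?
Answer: 224/3 ≈ 74.667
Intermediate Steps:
l = 224 (l = -7*(8 - 1*40) = -7*(8 - 40) = -7*(-32) = 224)
l/(31 - 28) = 224/(31 - 28) = 224/3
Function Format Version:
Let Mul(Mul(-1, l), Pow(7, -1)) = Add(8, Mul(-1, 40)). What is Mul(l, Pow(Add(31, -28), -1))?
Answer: Rational(224, 3) ≈ 74.667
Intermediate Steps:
l = 224 (l = Mul(-7, Add(8, Mul(-1, 40))) = Mul(-7, Add(8, -40)) = Mul(-7, -32) = 224)
Mul(l, Pow(Add(31, -28), -1)) = Mul(224, Pow(Add(31, -28), -1)) = Mul(224, Pow(3, -1)) = Mul(224, Rational(1, 3)) = Rational(224, 3)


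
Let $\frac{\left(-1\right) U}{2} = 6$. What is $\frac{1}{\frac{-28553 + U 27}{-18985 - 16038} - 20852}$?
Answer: $- \frac{35023}{730270719} \approx -4.7959 \cdot 10^{-5}$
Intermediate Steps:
$U = -12$ ($U = \left(-2\right) 6 = -12$)
$\frac{1}{\frac{-28553 + U 27}{-18985 - 16038} - 20852} = \frac{1}{\frac{-28553 - 324}{-18985 - 16038} - 20852} = \frac{1}{\frac{-28553 - 324}{-35023} - 20852} = \frac{1}{\left(-28877\right) \left(- \frac{1}{35023}\right) - 20852} = \frac{1}{\frac{28877}{35023} - 20852} = \frac{1}{- \frac{730270719}{35023}} = - \frac{35023}{730270719}$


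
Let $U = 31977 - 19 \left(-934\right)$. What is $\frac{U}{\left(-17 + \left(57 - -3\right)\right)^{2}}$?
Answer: $\frac{49723}{1849} \approx 26.892$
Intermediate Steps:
$U = 49723$ ($U = 31977 - -17746 = 31977 + 17746 = 49723$)
$\frac{U}{\left(-17 + \left(57 - -3\right)\right)^{2}} = \frac{49723}{\left(-17 + \left(57 - -3\right)\right)^{2}} = \frac{49723}{\left(-17 + \left(57 + 3\right)\right)^{2}} = \frac{49723}{\left(-17 + 60\right)^{2}} = \frac{49723}{43^{2}} = \frac{49723}{1849}$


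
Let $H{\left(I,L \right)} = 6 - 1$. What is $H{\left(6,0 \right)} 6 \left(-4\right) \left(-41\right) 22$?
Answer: $108240$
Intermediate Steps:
$H{\left(I,L \right)} = 5$ ($H{\left(I,L \right)} = 6 - 1 = 5$)
$H{\left(6,0 \right)} 6 \left(-4\right) \left(-41\right) 22 = 5 \cdot 6 \left(-4\right) \left(-41\right) 22 = 30 \left(-4\right) \left(-41\right) 22 = \left(-120\right) \left(-41\right) 22 = 4920 \cdot 22 = 108240$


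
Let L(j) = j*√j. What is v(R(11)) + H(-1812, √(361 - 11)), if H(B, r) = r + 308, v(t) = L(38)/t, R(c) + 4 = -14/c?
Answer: 308 + 5*√14 - 209*√38/29 ≈ 282.28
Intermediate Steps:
L(j) = j^(3/2)
R(c) = -4 - 14/c
v(t) = 38*√38/t (v(t) = 38^(3/2)/t = (38*√38)/t = 38*√38/t)
H(B, r) = 308 + r
v(R(11)) + H(-1812, √(361 - 11)) = 38*√38/(-4 - 14/11) + (308 + √(361 - 11)) = 38*√38/(-4 - 14*1/11) + (308 + √350) = 38*√38/(-4 - 14/11) + (308 + 5*√14) = 38*√38/(-58/11) + (308 + 5*√14) = 38*√38*(-11/58) + (308 + 5*√14) = -209*√38/29 + (308 + 5*√14) = 308 + 5*√14 - 209*√38/29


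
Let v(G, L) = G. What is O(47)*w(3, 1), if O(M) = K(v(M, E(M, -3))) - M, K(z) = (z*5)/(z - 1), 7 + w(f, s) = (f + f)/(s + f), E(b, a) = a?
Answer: 21197/92 ≈ 230.40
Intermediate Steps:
w(f, s) = -7 + 2*f/(f + s) (w(f, s) = -7 + (f + f)/(s + f) = -7 + (2*f)/(f + s) = -7 + 2*f/(f + s))
K(z) = 5*z/(-1 + z) (K(z) = (5*z)/(-1 + z) = 5*z/(-1 + z))
O(M) = -M + 5*M/(-1 + M) (O(M) = 5*M/(-1 + M) - M = -M + 5*M/(-1 + M))
O(47)*w(3, 1) = (47*(6 - 1*47)/(-1 + 47))*((-7*1 - 5*3)/(3 + 1)) = (47*(6 - 47)/46)*((-7 - 15)/4) = (47*(1/46)*(-41))*((¼)*(-22)) = -1927/46*(-11/2) = 21197/92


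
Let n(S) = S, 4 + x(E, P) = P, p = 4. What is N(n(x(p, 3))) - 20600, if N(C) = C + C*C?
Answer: -20600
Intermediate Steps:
x(E, P) = -4 + P
N(C) = C + C²
N(n(x(p, 3))) - 20600 = (-4 + 3)*(1 + (-4 + 3)) - 20600 = -(1 - 1) - 20600 = -1*0 - 20600 = 0 - 20600 = -20600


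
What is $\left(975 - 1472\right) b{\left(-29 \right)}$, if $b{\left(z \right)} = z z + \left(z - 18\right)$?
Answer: $-394618$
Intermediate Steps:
$b{\left(z \right)} = -18 + z + z^{2}$ ($b{\left(z \right)} = z^{2} + \left(z - 18\right) = z^{2} + \left(-18 + z\right) = -18 + z + z^{2}$)
$\left(975 - 1472\right) b{\left(-29 \right)} = \left(975 - 1472\right) \left(-18 - 29 + \left(-29\right)^{2}\right) = - 497 \left(-18 - 29 + 841\right) = \left(-497\right) 794 = -394618$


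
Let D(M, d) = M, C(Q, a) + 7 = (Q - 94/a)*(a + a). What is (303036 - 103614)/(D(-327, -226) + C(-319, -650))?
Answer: 99711/207089 ≈ 0.48149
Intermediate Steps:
C(Q, a) = -7 + 2*a*(Q - 94/a) (C(Q, a) = -7 + (Q - 94/a)*(a + a) = -7 + (Q - 94/a)*(2*a) = -7 + 2*a*(Q - 94/a))
(303036 - 103614)/(D(-327, -226) + C(-319, -650)) = (303036 - 103614)/(-327 + (-195 + 2*(-319)*(-650))) = 199422/(-327 + (-195 + 414700)) = 199422/(-327 + 414505) = 199422/414178 = 199422*(1/414178) = 99711/207089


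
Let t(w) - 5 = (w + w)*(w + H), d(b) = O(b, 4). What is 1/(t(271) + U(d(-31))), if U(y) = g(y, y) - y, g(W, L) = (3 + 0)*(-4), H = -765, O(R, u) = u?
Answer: -1/267759 ≈ -3.7347e-6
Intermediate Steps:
g(W, L) = -12 (g(W, L) = 3*(-4) = -12)
d(b) = 4
t(w) = 5 + 2*w*(-765 + w) (t(w) = 5 + (w + w)*(w - 765) = 5 + (2*w)*(-765 + w) = 5 + 2*w*(-765 + w))
U(y) = -12 - y
1/(t(271) + U(d(-31))) = 1/((5 - 1530*271 + 2*271²) + (-12 - 1*4)) = 1/((5 - 414630 + 2*73441) + (-12 - 4)) = 1/((5 - 414630 + 146882) - 16) = 1/(-267743 - 16) = 1/(-267759) = -1/267759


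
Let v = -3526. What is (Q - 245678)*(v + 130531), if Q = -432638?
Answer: -86149523580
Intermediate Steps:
(Q - 245678)*(v + 130531) = (-432638 - 245678)*(-3526 + 130531) = -678316*127005 = -86149523580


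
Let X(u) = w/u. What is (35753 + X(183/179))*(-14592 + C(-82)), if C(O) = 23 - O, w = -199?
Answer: -31423162562/61 ≈ -5.1513e+8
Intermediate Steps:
X(u) = -199/u
(35753 + X(183/179))*(-14592 + C(-82)) = (35753 - 199/(183/179))*(-14592 + (23 - 1*(-82))) = (35753 - 199/(183*(1/179)))*(-14592 + (23 + 82)) = (35753 - 199/183/179)*(-14592 + 105) = (35753 - 199*179/183)*(-14487) = (35753 - 35621/183)*(-14487) = (6507178/183)*(-14487) = -31423162562/61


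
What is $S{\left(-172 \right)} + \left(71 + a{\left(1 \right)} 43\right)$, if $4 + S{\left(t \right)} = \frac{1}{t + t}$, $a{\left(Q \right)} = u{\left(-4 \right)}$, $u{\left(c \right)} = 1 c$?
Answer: $- \frac{36121}{344} \approx -105.0$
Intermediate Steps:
$u{\left(c \right)} = c$
$a{\left(Q \right)} = -4$
$S{\left(t \right)} = -4 + \frac{1}{2 t}$ ($S{\left(t \right)} = -4 + \frac{1}{t + t} = -4 + \frac{1}{2 t}$)
$S{\left(-172 \right)} + \left(71 + a{\left(1 \right)} 43\right) = \left(-4 + \frac{1}{2 \left(-172\right)}\right) + \left(71 - 172\right) = \left(-4 + \frac{1}{2} \left(- \frac{1}{172}\right)\right) + \left(71 - 172\right) = \left(-4 - \frac{1}{344}\right) - 101 = - \frac{1377}{344} - 101 = - \frac{36121}{344}$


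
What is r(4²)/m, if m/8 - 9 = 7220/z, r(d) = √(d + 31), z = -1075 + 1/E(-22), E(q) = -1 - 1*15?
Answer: 17201*√47/314312 ≈ 0.37518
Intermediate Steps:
E(q) = -16 (E(q) = -1 - 15 = -16)
z = -17201/16 (z = -1075 + 1/(-16) = -1075 - 1/16 = -17201/16 ≈ -1075.1)
r(d) = √(31 + d)
m = 314312/17201 (m = 72 + 8*(7220/(-17201/16)) = 72 + 8*(7220*(-16/17201)) = 72 + 8*(-115520/17201) = 72 - 924160/17201 = 314312/17201 ≈ 18.273)
r(4²)/m = √(31 + 4²)/(314312/17201) = √(31 + 16)*(17201/314312) = √47*(17201/314312) = 17201*√47/314312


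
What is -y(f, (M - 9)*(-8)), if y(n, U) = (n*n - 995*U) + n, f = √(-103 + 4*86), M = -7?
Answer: 127119 - √241 ≈ 1.2710e+5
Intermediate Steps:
f = √241 (f = √(-103 + 344) = √241 ≈ 15.524)
y(n, U) = n + n² - 995*U (y(n, U) = (n² - 995*U) + n = n + n² - 995*U)
-y(f, (M - 9)*(-8)) = -(√241 + (√241)² - 995*(-7 - 9)*(-8)) = -(√241 + 241 - (-15920)*(-8)) = -(√241 + 241 - 995*128) = -(√241 + 241 - 127360) = -(-127119 + √241) = 127119 - √241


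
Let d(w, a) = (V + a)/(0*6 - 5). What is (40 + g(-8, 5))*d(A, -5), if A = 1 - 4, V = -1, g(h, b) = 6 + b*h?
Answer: 36/5 ≈ 7.2000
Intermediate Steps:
A = -3
d(w, a) = ⅕ - a/5 (d(w, a) = (-1 + a)/(0*6 - 5) = (-1 + a)/(0 - 5) = (-1 + a)/(-5) = (-1 + a)*(-⅕) = ⅕ - a/5)
(40 + g(-8, 5))*d(A, -5) = (40 + (6 + 5*(-8)))*(⅕ - ⅕*(-5)) = (40 + (6 - 40))*(⅕ + 1) = (40 - 34)*(6/5) = 6*(6/5) = 36/5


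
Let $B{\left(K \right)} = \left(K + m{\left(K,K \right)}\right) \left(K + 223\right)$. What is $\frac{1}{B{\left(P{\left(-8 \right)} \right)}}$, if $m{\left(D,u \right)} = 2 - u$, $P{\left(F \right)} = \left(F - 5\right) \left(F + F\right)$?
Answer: $\frac{1}{862} \approx 0.0011601$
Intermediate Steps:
$P{\left(F \right)} = 2 F \left(-5 + F\right)$ ($P{\left(F \right)} = \left(-5 + F\right) 2 F = 2 F \left(-5 + F\right)$)
$B{\left(K \right)} = 446 + 2 K$ ($B{\left(K \right)} = \left(K - \left(-2 + K\right)\right) \left(K + 223\right) = 2 \left(223 + K\right) = 446 + 2 K$)
$\frac{1}{B{\left(P{\left(-8 \right)} \right)}} = \frac{1}{446 + 2 \cdot 2 \left(-8\right) \left(-5 - 8\right)} = \frac{1}{446 + 2 \cdot 2 \left(-8\right) \left(-13\right)} = \frac{1}{446 + 2 \cdot 208} = \frac{1}{446 + 416} = \frac{1}{862}$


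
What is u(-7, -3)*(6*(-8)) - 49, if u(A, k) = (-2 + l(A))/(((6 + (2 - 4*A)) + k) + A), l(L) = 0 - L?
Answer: -757/13 ≈ -58.231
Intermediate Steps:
l(L) = -L
u(A, k) = (-2 - A)/(8 + k - 3*A) (u(A, k) = (-2 - A)/(((6 + (2 - 4*A)) + k) + A) = (-2 - A)/(((8 - 4*A) + k) + A) = (-2 - A)/((8 + k - 4*A) + A) = (-2 - A)/(8 + k - 3*A))
u(-7, -3)*(6*(-8)) - 49 = ((-2 - 1*(-7))/(8 - 3 - 3*(-7)))*(6*(-8)) - 49 = ((-2 + 7)/(8 - 3 + 21))*(-48) - 49 = (5/26)*(-48) - 49 = -120/13 - 49 = -757/13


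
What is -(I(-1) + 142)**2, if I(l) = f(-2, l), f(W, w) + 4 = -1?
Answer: -18769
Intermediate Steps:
f(W, w) = -5 (f(W, w) = -4 - 1 = -5)
I(l) = -5
-(I(-1) + 142)**2 = -(-5 + 142)**2 = -1*137**2 = -1*18769 = -18769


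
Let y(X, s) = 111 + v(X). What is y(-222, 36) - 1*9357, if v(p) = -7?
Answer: -9253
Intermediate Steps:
y(X, s) = 104 (y(X, s) = 111 - 7 = 104)
y(-222, 36) - 1*9357 = 104 - 1*9357 = 104 - 9357 = -9253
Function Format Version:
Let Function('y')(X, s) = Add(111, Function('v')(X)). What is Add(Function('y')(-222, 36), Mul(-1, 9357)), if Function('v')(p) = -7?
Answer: -9253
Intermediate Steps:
Function('y')(X, s) = 104 (Function('y')(X, s) = Add(111, -7) = 104)
Add(Function('y')(-222, 36), Mul(-1, 9357)) = Add(104, Mul(-1, 9357)) = Add(104, -9357) = -9253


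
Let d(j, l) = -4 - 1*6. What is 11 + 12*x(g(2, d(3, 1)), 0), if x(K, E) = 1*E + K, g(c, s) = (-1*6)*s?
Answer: 731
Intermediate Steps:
d(j, l) = -10 (d(j, l) = -4 - 6 = -10)
g(c, s) = -6*s
x(K, E) = E + K
11 + 12*x(g(2, d(3, 1)), 0) = 11 + 12*(0 - 6*(-10)) = 11 + 12*(0 + 60) = 11 + 12*60 = 11 + 720 = 731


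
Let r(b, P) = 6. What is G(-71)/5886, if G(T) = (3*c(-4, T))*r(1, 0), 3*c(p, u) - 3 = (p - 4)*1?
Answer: -5/981 ≈ -0.0050968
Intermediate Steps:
c(p, u) = -⅓ + p/3 (c(p, u) = 1 + ((p - 4)*1)/3 = 1 + ((-4 + p)*1)/3 = 1 + (-4 + p)/3 = 1 + (-4/3 + p/3) = -⅓ + p/3)
G(T) = -30 (G(T) = (3*(-⅓ + (⅓)*(-4)))*6 = (3*(-⅓ - 4/3))*6 = (3*(-5/3))*6 = -5*6 = -30)
G(-71)/5886 = -30/5886 = -30*1/5886 = -5/981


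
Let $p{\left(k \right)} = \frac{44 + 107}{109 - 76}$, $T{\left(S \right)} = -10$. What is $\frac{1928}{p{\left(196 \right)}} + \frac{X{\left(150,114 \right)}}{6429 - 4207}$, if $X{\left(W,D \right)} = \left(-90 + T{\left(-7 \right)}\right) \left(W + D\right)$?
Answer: $\frac{6244824}{15251} \approx 409.47$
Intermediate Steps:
$X{\left(W,D \right)} = - 100 D - 100 W$ ($X{\left(W,D \right)} = \left(-90 - 10\right) \left(W + D\right) = - 100 \left(D + W\right) = - 100 D - 100 W$)
$p{\left(k \right)} = \frac{151}{33}$
$\frac{1928}{p{\left(196 \right)}} + \frac{X{\left(150,114 \right)}}{6429 - 4207} = \frac{1928}{\frac{151}{33}} + \frac{\left(-100\right) 114 - 15000}{6429 - 4207} = 1928 \cdot \frac{33}{151} + \frac{-11400 - 15000}{6429 - 4207} = \frac{63624}{151} - \frac{26400}{2222} = \frac{63624}{151} - \frac{1200}{101} = \frac{6244824}{15251}$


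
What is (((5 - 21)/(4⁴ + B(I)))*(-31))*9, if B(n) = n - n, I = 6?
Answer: 279/16 ≈ 17.438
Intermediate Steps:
B(n) = 0
(((5 - 21)/(4⁴ + B(I)))*(-31))*9 = (((5 - 21)/(4⁴ + 0))*(-31))*9 = (-16/(256 + 0)*(-31))*9 = (-16/256*(-31))*9 = (-16*1/256*(-31))*9 = -1/16*(-31)*9 = (31/16)*9 = 279/16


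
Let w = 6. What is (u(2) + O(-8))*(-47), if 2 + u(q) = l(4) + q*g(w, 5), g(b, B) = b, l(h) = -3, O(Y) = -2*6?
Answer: 235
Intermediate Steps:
O(Y) = -12
u(q) = -5 + 6*q (u(q) = -2 + (-3 + q*6) = -2 + (-3 + 6*q) = -5 + 6*q)
(u(2) + O(-8))*(-47) = ((-5 + 6*2) - 12)*(-47) = ((-5 + 12) - 12)*(-47) = (7 - 12)*(-47) = -5*(-47) = 235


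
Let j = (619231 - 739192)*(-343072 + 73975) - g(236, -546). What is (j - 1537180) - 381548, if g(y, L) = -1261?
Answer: 32279227750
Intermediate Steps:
j = 32281146478 (j = (619231 - 739192)*(-343072 + 73975) - 1*(-1261) = -119961*(-269097) + 1261 = 32281145217 + 1261 = 32281146478)
(j - 1537180) - 381548 = (32281146478 - 1537180) - 381548 = 32279609298 - 381548 = 32279227750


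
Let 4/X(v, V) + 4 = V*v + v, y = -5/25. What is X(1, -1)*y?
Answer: 1/5 ≈ 0.20000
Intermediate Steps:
y = -1/5 (y = (1/25)*(-5) = -1/5 ≈ -0.20000)
X(v, V) = 4/(-4 + v + V*v) (X(v, V) = 4/(-4 + (V*v + v)) = 4/(-4 + (v + V*v)) = 4/(-4 + v + V*v))
X(1, -1)*y = (4/(-4 + 1 - 1*1))*(-1/5) = (4/(-4 + 1 - 1))*(-1/5) = (4/(-4))*(-1/5) = (4*(-1/4))*(-1/5) = -1*(-1/5) = 1/5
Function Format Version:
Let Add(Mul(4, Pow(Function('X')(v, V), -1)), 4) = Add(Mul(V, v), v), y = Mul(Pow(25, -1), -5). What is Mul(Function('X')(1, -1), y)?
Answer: Rational(1, 5) ≈ 0.20000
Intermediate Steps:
y = Rational(-1, 5) (y = Mul(Rational(1, 25), -5) = Rational(-1, 5) ≈ -0.20000)
Function('X')(v, V) = Mul(4, Pow(Add(-4, v, Mul(V, v)), -1)) (Function('X')(v, V) = Mul(4, Pow(Add(-4, Add(Mul(V, v), v)), -1)) = Mul(4, Pow(Add(-4, Add(v, Mul(V, v))), -1)) = Mul(4, Pow(Add(-4, v, Mul(V, v)), -1)))
Mul(Function('X')(1, -1), y) = Mul(Mul(4, Pow(Add(-4, 1, Mul(-1, 1)), -1)), Rational(-1, 5)) = Mul(Mul(4, Pow(Add(-4, 1, -1), -1)), Rational(-1, 5)) = Mul(Mul(4, Pow(-4, -1)), Rational(-1, 5)) = Mul(Mul(4, Rational(-1, 4)), Rational(-1, 5)) = Mul(-1, Rational(-1, 5)) = Rational(1, 5)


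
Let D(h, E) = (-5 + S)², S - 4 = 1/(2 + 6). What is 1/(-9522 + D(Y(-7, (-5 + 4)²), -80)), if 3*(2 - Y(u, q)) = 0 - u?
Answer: -64/609359 ≈ -0.00010503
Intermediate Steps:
Y(u, q) = 2 + u/3 (Y(u, q) = 2 - (0 - u)/3 = 2 - (-1)*u/3 = 2 + u/3)
S = 33/8 (S = 4 + 1/(2 + 6) = 4 + 1/8 = 4 + ⅛ = 33/8 ≈ 4.1250)
D(h, E) = 49/64 (D(h, E) = (-5 + 33/8)² = (-7/8)² = 49/64)
1/(-9522 + D(Y(-7, (-5 + 4)²), -80)) = 1/(-9522 + 49/64) = 1/(-609359/64) = -64/609359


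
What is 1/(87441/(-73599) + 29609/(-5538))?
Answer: -135863754/887813683 ≈ -0.15303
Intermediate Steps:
1/(87441/(-73599) + 29609/(-5538)) = 1/(87441*(-1/73599) + 29609*(-1/5538)) = 1/(-29147/24533 - 29609/5538) = 1/(-887813683/135863754) = -135863754/887813683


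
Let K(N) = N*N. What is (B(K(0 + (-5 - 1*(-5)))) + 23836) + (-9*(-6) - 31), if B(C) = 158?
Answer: 24017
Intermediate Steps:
K(N) = N²
(B(K(0 + (-5 - 1*(-5)))) + 23836) + (-9*(-6) - 31) = (158 + 23836) + (-9*(-6) - 31) = 23994 + (54 - 31) = 23994 + 23 = 24017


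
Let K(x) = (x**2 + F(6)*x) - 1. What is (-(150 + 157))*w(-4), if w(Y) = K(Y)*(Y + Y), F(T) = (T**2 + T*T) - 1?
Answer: -660664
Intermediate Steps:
F(T) = -1 + 2*T**2 (F(T) = (T**2 + T**2) - 1 = 2*T**2 - 1 = -1 + 2*T**2)
K(x) = -1 + x**2 + 71*x (K(x) = (x**2 + (-1 + 2*6**2)*x) - 1 = (x**2 + (-1 + 2*36)*x) - 1 = (x**2 + (-1 + 72)*x) - 1 = (x**2 + 71*x) - 1 = -1 + x**2 + 71*x)
w(Y) = 2*Y*(-1 + Y**2 + 71*Y) (w(Y) = (-1 + Y**2 + 71*Y)*(Y + Y) = (-1 + Y**2 + 71*Y)*(2*Y) = 2*Y*(-1 + Y**2 + 71*Y))
(-(150 + 157))*w(-4) = (-(150 + 157))*(2*(-4)*(-1 + (-4)**2 + 71*(-4))) = (-1*307)*(2*(-4)*(-1 + 16 - 284)) = -614*(-4)*(-269) = -307*2152 = -660664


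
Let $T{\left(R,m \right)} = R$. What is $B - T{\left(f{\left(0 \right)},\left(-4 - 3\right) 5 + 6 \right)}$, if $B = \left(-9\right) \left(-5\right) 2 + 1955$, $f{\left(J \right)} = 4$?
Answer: $2041$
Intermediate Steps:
$B = 2045$ ($B = 45 \cdot 2 + 1955 = 90 + 1955 = 2045$)
$B - T{\left(f{\left(0 \right)},\left(-4 - 3\right) 5 + 6 \right)} = 2045 - 4 = 2041$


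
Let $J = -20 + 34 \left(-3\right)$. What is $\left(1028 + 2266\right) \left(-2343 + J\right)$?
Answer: $-8119710$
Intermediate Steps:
$J = -122$ ($J = -20 - 102 = -122$)
$\left(1028 + 2266\right) \left(-2343 + J\right) = \left(1028 + 2266\right) \left(-2343 - 122\right) = 3294 \left(-2465\right) = -8119710$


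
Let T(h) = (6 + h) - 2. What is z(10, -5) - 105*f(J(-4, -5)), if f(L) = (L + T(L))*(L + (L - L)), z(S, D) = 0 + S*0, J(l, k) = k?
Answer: -3150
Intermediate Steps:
T(h) = 4 + h
z(S, D) = 0 (z(S, D) = 0 + 0 = 0)
f(L) = L*(4 + 2*L) (f(L) = (L + (4 + L))*(L + (L - L)) = (4 + 2*L)*(L + 0) = (4 + 2*L)*L = L*(4 + 2*L))
z(10, -5) - 105*f(J(-4, -5)) = 0 - 210*(-5)*(2 - 5) = 0 - 210*(-5)*(-3) = 0 - 105*30 = 0 - 3150 = -3150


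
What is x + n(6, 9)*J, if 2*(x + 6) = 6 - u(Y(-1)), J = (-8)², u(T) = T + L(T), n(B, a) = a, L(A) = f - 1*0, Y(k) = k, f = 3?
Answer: 572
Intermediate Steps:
L(A) = 3 (L(A) = 3 - 1*0 = 3 + 0 = 3)
u(T) = 3 + T (u(T) = T + 3 = 3 + T)
J = 64
x = -4 (x = -6 + (6 - (3 - 1))/2 = -6 + (6 - 1*2)/2 = -6 + (6 - 2)/2 = -6 + (½)*4 = -6 + 2 = -4)
x + n(6, 9)*J = -4 + 9*64 = -4 + 576 = 572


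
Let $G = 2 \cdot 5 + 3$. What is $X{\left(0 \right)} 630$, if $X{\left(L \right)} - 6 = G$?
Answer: $11970$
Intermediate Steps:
$G = 13$ ($G = 10 + 3 = 13$)
$X{\left(L \right)} = 19$ ($X{\left(L \right)} = 6 + 13 = 19$)
$X{\left(0 \right)} 630 = 19 \cdot 630 = 11970$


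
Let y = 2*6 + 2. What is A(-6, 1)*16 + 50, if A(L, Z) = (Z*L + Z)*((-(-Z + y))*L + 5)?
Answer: -6590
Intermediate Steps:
y = 14 (y = 12 + 2 = 14)
A(L, Z) = (5 + L*(-14 + Z))*(Z + L*Z) (A(L, Z) = (Z*L + Z)*((-(-Z + 14))*L + 5) = (L*Z + Z)*((-(14 - Z))*L + 5) = (Z + L*Z)*((-14 + Z)*L + 5) = (Z + L*Z)*(L*(-14 + Z) + 5) = (Z + L*Z)*(5 + L*(-14 + Z)) = (5 + L*(-14 + Z))*(Z + L*Z))
A(-6, 1)*16 + 50 = (1*(5 - 14*(-6)² - 9*(-6) - 6*1 + 1*(-6)²))*16 + 50 = (1*(5 - 14*36 + 54 - 6 + 1*36))*16 + 50 = (1*(5 - 504 + 54 - 6 + 36))*16 + 50 = (1*(-415))*16 + 50 = -415*16 + 50 = -6640 + 50 = -6590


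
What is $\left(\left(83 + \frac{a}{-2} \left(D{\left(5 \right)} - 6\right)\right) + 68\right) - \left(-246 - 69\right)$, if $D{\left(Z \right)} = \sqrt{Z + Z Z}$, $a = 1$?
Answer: $469 - \frac{\sqrt{30}}{2} \approx 466.26$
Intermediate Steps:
$D{\left(Z \right)} = \sqrt{Z + Z^{2}}$
$\left(\left(83 + \frac{a}{-2} \left(D{\left(5 \right)} - 6\right)\right) + 68\right) - \left(-246 - 69\right) = \left(\left(83 + 1 \frac{1}{-2} \left(\sqrt{5 \left(1 + 5\right)} - 6\right)\right) + 68\right) - \left(-246 - 69\right) = \left(\left(83 + 1 \left(- \frac{1}{2}\right) \left(\sqrt{5 \cdot 6} - 6\right)\right) + 68\right) - -315 = \left(\left(83 - \frac{\sqrt{30} - 6}{2}\right) + 68\right) + 315 = \left(\left(83 - \frac{-6 + \sqrt{30}}{2}\right) + 68\right) + 315 = \left(\left(83 + \left(3 - \frac{\sqrt{30}}{2}\right)\right) + 68\right) + 315 = \left(\left(86 - \frac{\sqrt{30}}{2}\right) + 68\right) + 315 = \left(154 - \frac{\sqrt{30}}{2}\right) + 315 = 469 - \frac{\sqrt{30}}{2}$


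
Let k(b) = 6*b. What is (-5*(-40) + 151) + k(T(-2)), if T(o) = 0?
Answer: 351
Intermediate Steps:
(-5*(-40) + 151) + k(T(-2)) = (-5*(-40) + 151) + 6*0 = (200 + 151) + 0 = 351 + 0 = 351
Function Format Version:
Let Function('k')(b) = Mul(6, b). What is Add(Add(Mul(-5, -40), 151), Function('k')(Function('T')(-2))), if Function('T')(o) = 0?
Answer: 351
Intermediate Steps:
Add(Add(Mul(-5, -40), 151), Function('k')(Function('T')(-2))) = Add(Add(Mul(-5, -40), 151), Mul(6, 0)) = Add(Add(200, 151), 0) = Add(351, 0) = 351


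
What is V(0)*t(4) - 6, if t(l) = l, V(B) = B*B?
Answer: -6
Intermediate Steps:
V(B) = B²
V(0)*t(4) - 6 = 0²*4 - 6 = 0*4 - 6 = 0 - 6 = -6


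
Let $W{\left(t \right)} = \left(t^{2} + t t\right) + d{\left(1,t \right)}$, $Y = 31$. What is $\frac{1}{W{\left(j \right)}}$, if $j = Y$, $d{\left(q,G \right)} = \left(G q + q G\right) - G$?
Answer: $\frac{1}{1953} \approx 0.00051203$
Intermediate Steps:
$d{\left(q,G \right)} = - G + 2 G q$ ($d{\left(q,G \right)} = \left(G q + G q\right) - G = 2 G q - G = - G + 2 G q$)
$j = 31$
$W{\left(t \right)} = t + 2 t^{2}$ ($W{\left(t \right)} = \left(t^{2} + t t\right) + t \left(-1 + 2 \cdot 1\right) = \left(t^{2} + t^{2}\right) + t \left(-1 + 2\right) = 2 t^{2} + t 1 = 2 t^{2} + t = t + 2 t^{2}$)
$\frac{1}{W{\left(j \right)}} = \frac{1}{31 \left(1 + 2 \cdot 31\right)} = \frac{1}{31 \left(1 + 62\right)} = \frac{1}{31 \cdot 63} = \frac{1}{1953}$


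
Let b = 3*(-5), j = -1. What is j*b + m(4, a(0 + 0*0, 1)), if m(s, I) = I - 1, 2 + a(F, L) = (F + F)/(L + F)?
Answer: 12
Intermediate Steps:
a(F, L) = -2 + 2*F/(F + L) (a(F, L) = -2 + (F + F)/(L + F) = -2 + (2*F)/(F + L) = -2 + 2*F/(F + L))
m(s, I) = -1 + I
b = -15
j*b + m(4, a(0 + 0*0, 1)) = -1*(-15) + (-1 - 2*1/((0 + 0*0) + 1)) = 15 + (-1 - 2*1/((0 + 0) + 1)) = 15 + (-1 - 2*1/(0 + 1)) = 15 + (-1 - 2*1/1) = 15 + (-1 - 2*1*1) = 15 + (-1 - 2) = 15 - 3 = 12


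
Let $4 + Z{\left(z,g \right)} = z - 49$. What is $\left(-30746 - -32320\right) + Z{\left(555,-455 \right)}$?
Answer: $2076$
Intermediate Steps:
$Z{\left(z,g \right)} = -53 + z$ ($Z{\left(z,g \right)} = -4 + \left(z - 49\right) = -4 + \left(-49 + z\right) = -53 + z$)
$\left(-30746 - -32320\right) + Z{\left(555,-455 \right)} = \left(-30746 - -32320\right) + \left(-53 + 555\right) = \left(-30746 + \left(-78654 + 110974\right)\right) + 502 = \left(-30746 + 32320\right) + 502 = 1574 + 502 = 2076$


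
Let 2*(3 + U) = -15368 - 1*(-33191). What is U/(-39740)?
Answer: -17817/79480 ≈ -0.22417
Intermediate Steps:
U = 17817/2 (U = -3 + (-15368 - 1*(-33191))/2 = -3 + (-15368 + 33191)/2 = -3 + (1/2)*17823 = -3 + 17823/2 = 17817/2 ≈ 8908.5)
U/(-39740) = (17817/2)/(-39740) = (17817/2)*(-1/39740) = -17817/79480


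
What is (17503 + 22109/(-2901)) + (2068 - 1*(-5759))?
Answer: 73460221/2901 ≈ 25322.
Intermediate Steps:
(17503 + 22109/(-2901)) + (2068 - 1*(-5759)) = (17503 + 22109*(-1/2901)) + (2068 + 5759) = (17503 - 22109/2901) + 7827 = 50754094/2901 + 7827 = 73460221/2901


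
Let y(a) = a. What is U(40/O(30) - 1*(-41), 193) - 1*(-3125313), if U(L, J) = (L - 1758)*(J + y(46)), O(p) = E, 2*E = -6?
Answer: 8135290/3 ≈ 2.7118e+6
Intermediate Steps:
E = -3 (E = (½)*(-6) = -3)
O(p) = -3
U(L, J) = (-1758 + L)*(46 + J) (U(L, J) = (L - 1758)*(J + 46) = (-1758 + L)*(46 + J))
U(40/O(30) - 1*(-41), 193) - 1*(-3125313) = (-80868 - 1758*193 + 46*(40/(-3) - 1*(-41)) + 193*(40/(-3) - 1*(-41))) - 1*(-3125313) = (-80868 - 339294 + 46*(40*(-⅓) + 41) + 193*(40*(-⅓) + 41)) + 3125313 = (-80868 - 339294 + 46*(-40/3 + 41) + 193*(-40/3 + 41)) + 3125313 = (-80868 - 339294 + 46*(83/3) + 193*(83/3)) + 3125313 = (-80868 - 339294 + 3818/3 + 16019/3) + 3125313 = -1240649/3 + 3125313 = 8135290/3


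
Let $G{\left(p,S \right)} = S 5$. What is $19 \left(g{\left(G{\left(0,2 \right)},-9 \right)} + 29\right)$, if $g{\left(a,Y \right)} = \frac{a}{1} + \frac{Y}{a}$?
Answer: $\frac{7239}{10} \approx 723.9$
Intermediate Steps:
$G{\left(p,S \right)} = 5 S$
$g{\left(a,Y \right)} = a + \frac{Y}{a}$ ($g{\left(a,Y \right)} = a 1 + \frac{Y}{a} = a + \frac{Y}{a}$)
$19 \left(g{\left(G{\left(0,2 \right)},-9 \right)} + 29\right) = 19 \left(\left(5 \cdot 2 - \frac{9}{5 \cdot 2}\right) + 29\right) = 19 \left(\left(10 - \frac{9}{10}\right) + 29\right) = 19 \left(\frac{91}{10} + 29\right) = 19 \cdot \frac{381}{10} = \frac{7239}{10}$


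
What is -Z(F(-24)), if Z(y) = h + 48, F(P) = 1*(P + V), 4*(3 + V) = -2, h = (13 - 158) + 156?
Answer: -59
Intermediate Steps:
h = 11 (h = -145 + 156 = 11)
V = -7/2 (V = -3 + (1/4)*(-2) = -3 - 1/2 = -7/2 ≈ -3.5000)
F(P) = -7/2 + P (F(P) = 1*(P - 7/2) = 1*(-7/2 + P) = -7/2 + P)
Z(y) = 59 (Z(y) = 11 + 48 = 59)
-Z(F(-24)) = -1*59 = -59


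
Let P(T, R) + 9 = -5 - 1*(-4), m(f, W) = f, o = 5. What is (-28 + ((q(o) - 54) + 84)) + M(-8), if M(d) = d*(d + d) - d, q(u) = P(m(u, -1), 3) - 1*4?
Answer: 124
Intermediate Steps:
P(T, R) = -10 (P(T, R) = -9 + (-5 - 1*(-4)) = -9 + (-5 + 4) = -9 - 1 = -10)
q(u) = -14 (q(u) = -10 - 1*4 = -10 - 4 = -14)
M(d) = -d + 2*d**2 (M(d) = d*(2*d) - d = 2*d**2 - d = -d + 2*d**2)
(-28 + ((q(o) - 54) + 84)) + M(-8) = (-28 + ((-14 - 54) + 84)) - 8*(-1 + 2*(-8)) = (-28 + (-68 + 84)) - 8*(-1 - 16) = (-28 + 16) - 8*(-17) = -12 + 136 = 124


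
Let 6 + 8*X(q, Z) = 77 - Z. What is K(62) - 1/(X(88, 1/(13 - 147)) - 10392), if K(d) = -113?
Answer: -1257769045/11130709 ≈ -113.00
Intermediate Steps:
X(q, Z) = 71/8 - Z/8 (X(q, Z) = -¾ + (77 - Z)/8 = -¾ + (77/8 - Z/8) = 71/8 - Z/8)
K(62) - 1/(X(88, 1/(13 - 147)) - 10392) = -113 - 1/((71/8 - 1/(8*(13 - 147))) - 10392) = -113 - 1/((71/8 - ⅛/(-134)) - 10392) = -113 - 1/((71/8 - ⅛*(-1/134)) - 10392) = -113 - 1/((71/8 + 1/1072) - 10392) = -113 - 1/(9515/1072 - 10392) = -113 - 1/(-11130709/1072) = -113 - 1*(-1072/11130709) = -113 + 1072/11130709 = -1257769045/11130709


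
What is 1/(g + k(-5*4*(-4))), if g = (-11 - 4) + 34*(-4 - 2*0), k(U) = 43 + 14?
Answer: -1/94 ≈ -0.010638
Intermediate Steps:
k(U) = 57
g = -151 (g = -15 + 34*(-4 + 0) = -15 + 34*(-4) = -15 - 136 = -151)
1/(g + k(-5*4*(-4))) = 1/(-151 + 57) = 1/(-94) = -1/94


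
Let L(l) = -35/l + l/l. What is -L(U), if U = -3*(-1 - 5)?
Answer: 17/18 ≈ 0.94444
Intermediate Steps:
U = 18 (U = -3*(-6) = 18)
L(l) = 1 - 35/l (L(l) = -35/l + 1 = 1 - 35/l)
-L(U) = -(-35 + 18)/18 = -(-17)/18 = -1*(-17/18) = 17/18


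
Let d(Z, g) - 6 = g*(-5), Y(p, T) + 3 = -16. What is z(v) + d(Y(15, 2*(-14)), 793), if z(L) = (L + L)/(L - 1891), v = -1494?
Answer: -13398227/3385 ≈ -3958.1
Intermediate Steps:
Y(p, T) = -19 (Y(p, T) = -3 - 16 = -19)
z(L) = 2*L/(-1891 + L) (z(L) = (2*L)/(-1891 + L) = 2*L/(-1891 + L))
d(Z, g) = 6 - 5*g (d(Z, g) = 6 + g*(-5) = 6 - 5*g)
z(v) + d(Y(15, 2*(-14)), 793) = 2*(-1494)/(-1891 - 1494) + (6 - 5*793) = 2*(-1494)/(-3385) + (6 - 3965) = 2*(-1494)*(-1/3385) - 3959 = 2988/3385 - 3959 = -13398227/3385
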